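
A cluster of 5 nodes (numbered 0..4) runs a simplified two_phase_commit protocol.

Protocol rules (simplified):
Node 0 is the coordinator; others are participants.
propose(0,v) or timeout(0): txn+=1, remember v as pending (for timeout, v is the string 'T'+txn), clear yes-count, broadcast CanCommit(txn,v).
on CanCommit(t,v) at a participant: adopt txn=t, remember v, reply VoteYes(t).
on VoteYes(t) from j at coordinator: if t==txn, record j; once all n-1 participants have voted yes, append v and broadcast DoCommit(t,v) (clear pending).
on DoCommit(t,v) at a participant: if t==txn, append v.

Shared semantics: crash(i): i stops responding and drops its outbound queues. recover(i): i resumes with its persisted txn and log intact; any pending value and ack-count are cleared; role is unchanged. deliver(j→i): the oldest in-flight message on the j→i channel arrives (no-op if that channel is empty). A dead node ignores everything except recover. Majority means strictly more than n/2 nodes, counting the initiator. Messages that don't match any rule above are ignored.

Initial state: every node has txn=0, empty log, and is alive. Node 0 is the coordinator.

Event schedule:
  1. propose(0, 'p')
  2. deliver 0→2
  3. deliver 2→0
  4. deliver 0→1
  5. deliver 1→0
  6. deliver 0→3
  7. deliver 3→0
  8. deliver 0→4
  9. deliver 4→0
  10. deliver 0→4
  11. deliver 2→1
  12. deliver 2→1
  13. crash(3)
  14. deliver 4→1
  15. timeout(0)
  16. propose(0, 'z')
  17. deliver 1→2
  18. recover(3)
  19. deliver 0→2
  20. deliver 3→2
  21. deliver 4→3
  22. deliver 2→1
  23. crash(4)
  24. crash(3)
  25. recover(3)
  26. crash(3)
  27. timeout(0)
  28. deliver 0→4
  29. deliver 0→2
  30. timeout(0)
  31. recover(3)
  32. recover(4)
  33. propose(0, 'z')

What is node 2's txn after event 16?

1

step 1 propose(0,'p'): 0={coor,t=1,log=-}
step 2 deliver 0→2: 2={part,t=1,log=-}
step 3 deliver 2→0: —
step 4 deliver 0→1: 1={part,t=1,log=-}
step 5 deliver 1→0: —
step 6 deliver 0→3: 3={part,t=1,log=-}
step 7 deliver 3→0: —
step 8 deliver 0→4: 4={part,t=1,log=-}
step 9 deliver 4→0: 0={coor,t=1,log=p}
step 10 deliver 0→4: 4={part,t=1,log=p}
step 11 deliver 2→1: —
step 12 deliver 2→1: —
step 13 crash(3): 3={✗part,t=1,log=-}
step 14 deliver 4→1: —
step 15 timeout(0): 0={coor,t=2,log=p}
step 16 propose(0,'z'): 0={coor,t=3,log=p}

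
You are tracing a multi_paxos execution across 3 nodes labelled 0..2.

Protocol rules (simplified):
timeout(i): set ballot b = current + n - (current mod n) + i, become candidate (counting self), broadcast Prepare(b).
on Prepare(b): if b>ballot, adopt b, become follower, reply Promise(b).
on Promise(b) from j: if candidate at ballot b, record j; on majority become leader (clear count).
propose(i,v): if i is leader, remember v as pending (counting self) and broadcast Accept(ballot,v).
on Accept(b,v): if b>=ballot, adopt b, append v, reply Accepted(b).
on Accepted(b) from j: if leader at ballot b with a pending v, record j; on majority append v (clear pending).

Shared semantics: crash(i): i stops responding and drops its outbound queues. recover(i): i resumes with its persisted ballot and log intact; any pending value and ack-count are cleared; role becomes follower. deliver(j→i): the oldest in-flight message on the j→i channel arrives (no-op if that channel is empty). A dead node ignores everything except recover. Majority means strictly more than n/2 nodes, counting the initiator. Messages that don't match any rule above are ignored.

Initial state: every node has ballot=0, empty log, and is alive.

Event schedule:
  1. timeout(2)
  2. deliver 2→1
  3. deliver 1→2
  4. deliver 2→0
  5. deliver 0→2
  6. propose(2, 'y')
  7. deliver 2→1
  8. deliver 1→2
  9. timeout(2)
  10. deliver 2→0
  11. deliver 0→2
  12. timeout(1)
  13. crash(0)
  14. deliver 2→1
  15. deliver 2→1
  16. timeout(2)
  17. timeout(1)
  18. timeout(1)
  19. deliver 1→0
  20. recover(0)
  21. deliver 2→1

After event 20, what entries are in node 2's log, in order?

[1] timeout(2) → N2(cand b5 [-])
[2] deliver 2→1 → N1(foll b5 [-])
[3] deliver 1→2 → N2(lead b5 [-])
[4] deliver 2→0 → N0(foll b5 [-])
[5] deliver 0→2 → ∅
[6] propose(2,'y') → ∅
[7] deliver 2→1 → N1(foll b5 [y])
[8] deliver 1→2 → N2(lead b5 [y])
[9] timeout(2) → N2(cand b8 [y])
[10] deliver 2→0 → N0(foll b5 [y])
[11] deliver 0→2 → ∅
[12] timeout(1) → N1(cand b7 [y])
[13] crash(0) → N0(✗foll b5 [y])
[14] deliver 2→1 → N1(foll b8 [y])
[15] deliver 2→1 → ∅
[16] timeout(2) → N2(cand b11 [y])
[17] timeout(1) → N1(cand b10 [y])
[18] timeout(1) → N1(cand b13 [y])
[19] deliver 1→0 → ∅
[20] recover(0) → N0(foll b5 [y])

y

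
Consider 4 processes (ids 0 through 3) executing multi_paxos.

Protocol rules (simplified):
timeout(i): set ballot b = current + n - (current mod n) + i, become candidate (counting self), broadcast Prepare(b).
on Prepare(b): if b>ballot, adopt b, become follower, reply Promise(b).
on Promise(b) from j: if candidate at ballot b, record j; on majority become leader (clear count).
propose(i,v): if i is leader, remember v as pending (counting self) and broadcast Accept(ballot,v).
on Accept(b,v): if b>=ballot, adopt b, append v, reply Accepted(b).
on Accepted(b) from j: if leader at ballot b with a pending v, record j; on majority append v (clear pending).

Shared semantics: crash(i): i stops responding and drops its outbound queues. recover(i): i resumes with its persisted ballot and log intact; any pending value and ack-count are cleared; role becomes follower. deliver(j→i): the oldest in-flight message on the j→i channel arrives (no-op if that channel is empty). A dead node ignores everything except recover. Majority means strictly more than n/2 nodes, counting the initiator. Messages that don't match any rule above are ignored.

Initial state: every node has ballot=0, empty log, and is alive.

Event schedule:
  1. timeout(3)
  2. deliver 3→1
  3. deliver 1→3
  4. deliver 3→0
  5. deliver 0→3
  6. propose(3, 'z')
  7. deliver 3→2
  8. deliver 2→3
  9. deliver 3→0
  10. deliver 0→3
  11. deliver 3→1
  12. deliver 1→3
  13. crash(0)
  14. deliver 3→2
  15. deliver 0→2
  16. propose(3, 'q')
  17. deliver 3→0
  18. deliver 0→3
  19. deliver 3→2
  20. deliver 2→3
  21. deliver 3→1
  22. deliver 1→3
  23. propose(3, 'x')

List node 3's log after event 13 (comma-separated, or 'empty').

after 1 — timeout(3): n3:cand/b7/[-]
after 2 — deliver 3→1: n1:foll/b7/[-]
after 3 — deliver 1→3: ·
after 4 — deliver 3→0: n0:foll/b7/[-]
after 5 — deliver 0→3: n3:lead/b7/[-]
after 6 — propose(3,'z'): ·
after 7 — deliver 3→2: n2:foll/b7/[-]
after 8 — deliver 2→3: ·
after 9 — deliver 3→0: n0:foll/b7/[z]
after 10 — deliver 0→3: ·
after 11 — deliver 3→1: n1:foll/b7/[z]
after 12 — deliver 1→3: n3:lead/b7/[z]
after 13 — crash(0): n0:✗foll/b7/[z]

z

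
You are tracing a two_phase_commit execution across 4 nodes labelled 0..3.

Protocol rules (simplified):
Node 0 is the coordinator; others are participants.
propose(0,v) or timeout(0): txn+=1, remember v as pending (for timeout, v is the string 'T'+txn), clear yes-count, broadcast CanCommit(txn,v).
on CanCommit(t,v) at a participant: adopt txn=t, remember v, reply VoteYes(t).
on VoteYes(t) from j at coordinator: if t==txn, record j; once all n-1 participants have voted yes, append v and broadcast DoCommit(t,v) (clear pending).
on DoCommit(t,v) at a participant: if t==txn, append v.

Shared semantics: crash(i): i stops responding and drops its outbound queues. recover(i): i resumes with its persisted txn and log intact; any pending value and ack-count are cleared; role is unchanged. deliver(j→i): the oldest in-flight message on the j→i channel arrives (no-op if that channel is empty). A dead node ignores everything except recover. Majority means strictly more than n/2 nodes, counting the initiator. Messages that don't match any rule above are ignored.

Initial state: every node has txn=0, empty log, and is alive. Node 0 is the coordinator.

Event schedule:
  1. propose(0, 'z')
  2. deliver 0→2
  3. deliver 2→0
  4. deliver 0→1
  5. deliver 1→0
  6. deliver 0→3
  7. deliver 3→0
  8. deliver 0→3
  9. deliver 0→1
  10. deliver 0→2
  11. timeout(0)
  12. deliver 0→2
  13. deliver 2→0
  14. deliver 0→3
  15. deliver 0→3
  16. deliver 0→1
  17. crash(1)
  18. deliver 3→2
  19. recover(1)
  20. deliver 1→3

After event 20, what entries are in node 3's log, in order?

z

step 1 propose(0,'z'): 0={coor,t=1,log=-}
step 2 deliver 0→2: 2={part,t=1,log=-}
step 3 deliver 2→0: —
step 4 deliver 0→1: 1={part,t=1,log=-}
step 5 deliver 1→0: —
step 6 deliver 0→3: 3={part,t=1,log=-}
step 7 deliver 3→0: 0={coor,t=1,log=z}
step 8 deliver 0→3: 3={part,t=1,log=z}
step 9 deliver 0→1: 1={part,t=1,log=z}
step 10 deliver 0→2: 2={part,t=1,log=z}
step 11 timeout(0): 0={coor,t=2,log=z}
step 12 deliver 0→2: 2={part,t=2,log=z}
step 13 deliver 2→0: —
step 14 deliver 0→3: 3={part,t=2,log=z}
step 15 deliver 0→3: —
step 16 deliver 0→1: 1={part,t=2,log=z}
step 17 crash(1): 1={✗part,t=2,log=z}
step 18 deliver 3→2: —
step 19 recover(1): 1={part,t=2,log=z}
step 20 deliver 1→3: —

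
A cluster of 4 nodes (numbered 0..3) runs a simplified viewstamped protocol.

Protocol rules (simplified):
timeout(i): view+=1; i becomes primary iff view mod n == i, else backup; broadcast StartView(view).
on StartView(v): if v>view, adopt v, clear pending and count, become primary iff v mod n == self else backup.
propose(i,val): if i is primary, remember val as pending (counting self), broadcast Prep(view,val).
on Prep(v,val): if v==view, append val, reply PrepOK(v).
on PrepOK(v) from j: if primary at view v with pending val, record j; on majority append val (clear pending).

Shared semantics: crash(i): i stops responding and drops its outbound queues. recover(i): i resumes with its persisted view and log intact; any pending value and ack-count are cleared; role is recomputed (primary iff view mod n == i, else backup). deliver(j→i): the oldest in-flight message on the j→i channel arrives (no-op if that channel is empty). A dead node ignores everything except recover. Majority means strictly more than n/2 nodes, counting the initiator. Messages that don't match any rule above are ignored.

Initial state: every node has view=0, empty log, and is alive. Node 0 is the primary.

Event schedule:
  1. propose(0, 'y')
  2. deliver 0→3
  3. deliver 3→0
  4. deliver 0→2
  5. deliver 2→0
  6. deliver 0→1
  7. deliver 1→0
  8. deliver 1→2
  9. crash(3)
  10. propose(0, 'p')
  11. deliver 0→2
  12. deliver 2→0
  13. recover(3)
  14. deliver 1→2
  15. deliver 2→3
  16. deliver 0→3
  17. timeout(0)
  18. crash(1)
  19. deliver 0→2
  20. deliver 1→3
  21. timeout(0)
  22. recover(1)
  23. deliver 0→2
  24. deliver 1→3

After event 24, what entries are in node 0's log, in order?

after 1 — propose(0,'y'): ·
after 2 — deliver 0→3: n3:back/v0/[y]
after 3 — deliver 3→0: ·
after 4 — deliver 0→2: n2:back/v0/[y]
after 5 — deliver 2→0: n0:prim/v0/[y]
after 6 — deliver 0→1: n1:back/v0/[y]
after 7 — deliver 1→0: ·
after 8 — deliver 1→2: ·
after 9 — crash(3): n3:✗back/v0/[y]
after 10 — propose(0,'p'): ·
after 11 — deliver 0→2: n2:back/v0/[y,p]
after 12 — deliver 2→0: ·
after 13 — recover(3): n3:back/v0/[y]
after 14 — deliver 1→2: ·
after 15 — deliver 2→3: ·
after 16 — deliver 0→3: n3:back/v0/[y,p]
after 17 — timeout(0): n0:back/v1/[y]
after 18 — crash(1): n1:✗back/v0/[y]
after 19 — deliver 0→2: n2:back/v1/[y,p]
after 20 — deliver 1→3: ·
after 21 — timeout(0): n0:back/v2/[y]
after 22 — recover(1): n1:back/v0/[y]
after 23 — deliver 0→2: n2:prim/v2/[y,p]
after 24 — deliver 1→3: ·

y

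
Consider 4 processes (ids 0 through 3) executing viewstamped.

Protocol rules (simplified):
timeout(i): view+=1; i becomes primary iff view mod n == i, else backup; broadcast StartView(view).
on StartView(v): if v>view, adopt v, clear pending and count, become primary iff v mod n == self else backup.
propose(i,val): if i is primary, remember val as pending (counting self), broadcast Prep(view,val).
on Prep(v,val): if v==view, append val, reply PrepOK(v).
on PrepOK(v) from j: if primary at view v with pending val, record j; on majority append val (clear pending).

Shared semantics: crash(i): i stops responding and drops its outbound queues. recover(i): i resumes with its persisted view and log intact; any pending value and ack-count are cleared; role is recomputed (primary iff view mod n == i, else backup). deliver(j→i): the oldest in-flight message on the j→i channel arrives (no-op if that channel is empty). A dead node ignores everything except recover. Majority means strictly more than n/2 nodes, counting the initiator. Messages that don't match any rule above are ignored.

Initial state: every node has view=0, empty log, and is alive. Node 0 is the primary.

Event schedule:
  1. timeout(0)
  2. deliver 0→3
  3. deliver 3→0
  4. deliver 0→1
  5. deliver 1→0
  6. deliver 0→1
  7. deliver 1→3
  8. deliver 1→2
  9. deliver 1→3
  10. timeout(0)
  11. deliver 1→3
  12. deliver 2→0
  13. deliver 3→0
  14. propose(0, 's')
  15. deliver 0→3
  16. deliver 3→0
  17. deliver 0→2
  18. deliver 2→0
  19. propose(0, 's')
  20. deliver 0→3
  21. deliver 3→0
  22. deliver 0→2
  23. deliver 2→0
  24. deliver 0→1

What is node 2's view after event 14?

0

1. timeout(0):  <0:back v1 ->
2. deliver 0→3:  <3:back v1 ->
3. deliver 3→0:  nop
4. deliver 0→1:  <1:prim v1 ->
5. deliver 1→0:  nop
6. deliver 0→1:  nop
7. deliver 1→3:  nop
8. deliver 1→2:  nop
9. deliver 1→3:  nop
10. timeout(0):  <0:back v2 ->
11. deliver 1→3:  nop
12. deliver 2→0:  nop
13. deliver 3→0:  nop
14. propose(0,'s'):  nop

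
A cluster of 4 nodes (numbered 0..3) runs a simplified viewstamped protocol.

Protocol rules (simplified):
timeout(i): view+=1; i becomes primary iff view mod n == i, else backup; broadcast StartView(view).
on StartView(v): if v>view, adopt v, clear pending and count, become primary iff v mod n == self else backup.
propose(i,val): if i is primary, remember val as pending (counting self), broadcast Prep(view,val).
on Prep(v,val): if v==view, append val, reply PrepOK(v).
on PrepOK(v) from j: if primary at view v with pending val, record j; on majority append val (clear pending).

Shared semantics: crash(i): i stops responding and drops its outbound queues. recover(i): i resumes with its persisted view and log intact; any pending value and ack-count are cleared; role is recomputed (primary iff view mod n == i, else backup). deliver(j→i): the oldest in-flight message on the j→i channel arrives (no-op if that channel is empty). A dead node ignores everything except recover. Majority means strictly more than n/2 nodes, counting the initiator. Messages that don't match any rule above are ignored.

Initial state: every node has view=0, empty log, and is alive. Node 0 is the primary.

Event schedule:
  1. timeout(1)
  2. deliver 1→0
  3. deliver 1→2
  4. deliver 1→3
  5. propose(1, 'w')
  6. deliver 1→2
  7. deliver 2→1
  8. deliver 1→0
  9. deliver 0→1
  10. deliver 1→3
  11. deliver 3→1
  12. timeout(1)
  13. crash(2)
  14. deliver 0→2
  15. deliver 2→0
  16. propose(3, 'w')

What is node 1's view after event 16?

step 1 timeout(1): 1={prim,v=1,log=-}
step 2 deliver 1→0: 0={back,v=1,log=-}
step 3 deliver 1→2: 2={back,v=1,log=-}
step 4 deliver 1→3: 3={back,v=1,log=-}
step 5 propose(1,'w'): —
step 6 deliver 1→2: 2={back,v=1,log=w}
step 7 deliver 2→1: —
step 8 deliver 1→0: 0={back,v=1,log=w}
step 9 deliver 0→1: 1={prim,v=1,log=w}
step 10 deliver 1→3: 3={back,v=1,log=w}
step 11 deliver 3→1: —
step 12 timeout(1): 1={back,v=2,log=w}
step 13 crash(2): 2={✗back,v=1,log=w}
step 14 deliver 0→2: —
step 15 deliver 2→0: —
step 16 propose(3,'w'): —

2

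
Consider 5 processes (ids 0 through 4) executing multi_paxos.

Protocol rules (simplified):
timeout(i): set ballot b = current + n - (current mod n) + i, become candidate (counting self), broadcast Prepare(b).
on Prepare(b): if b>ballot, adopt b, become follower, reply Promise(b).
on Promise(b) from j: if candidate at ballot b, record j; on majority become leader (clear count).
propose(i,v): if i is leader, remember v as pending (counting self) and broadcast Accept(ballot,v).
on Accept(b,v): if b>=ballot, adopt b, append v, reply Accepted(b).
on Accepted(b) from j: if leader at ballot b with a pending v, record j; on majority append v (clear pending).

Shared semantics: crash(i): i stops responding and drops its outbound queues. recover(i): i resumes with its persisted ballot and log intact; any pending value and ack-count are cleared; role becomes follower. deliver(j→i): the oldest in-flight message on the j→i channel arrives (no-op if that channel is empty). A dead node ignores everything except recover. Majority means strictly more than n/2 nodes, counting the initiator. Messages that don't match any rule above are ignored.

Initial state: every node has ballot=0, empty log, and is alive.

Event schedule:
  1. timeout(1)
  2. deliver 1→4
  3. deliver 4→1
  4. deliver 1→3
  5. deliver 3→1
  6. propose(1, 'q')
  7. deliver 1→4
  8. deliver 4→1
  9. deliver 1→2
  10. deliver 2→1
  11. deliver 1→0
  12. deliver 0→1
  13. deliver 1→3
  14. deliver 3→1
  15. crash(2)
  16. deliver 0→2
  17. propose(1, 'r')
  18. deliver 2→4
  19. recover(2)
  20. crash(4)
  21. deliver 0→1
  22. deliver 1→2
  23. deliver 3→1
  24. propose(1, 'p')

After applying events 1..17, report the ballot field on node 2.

6

e1 timeout(1): 1[cand,b=6,-]
e2 deliver 1→4: 4[foll,b=6,-]
e3 deliver 4→1: ·
e4 deliver 1→3: 3[foll,b=6,-]
e5 deliver 3→1: 1[lead,b=6,-]
e6 propose(1,'q'): ·
e7 deliver 1→4: 4[foll,b=6,q]
e8 deliver 4→1: ·
e9 deliver 1→2: 2[foll,b=6,-]
e10 deliver 2→1: ·
e11 deliver 1→0: 0[foll,b=6,-]
e12 deliver 0→1: ·
e13 deliver 1→3: 3[foll,b=6,q]
e14 deliver 3→1: 1[lead,b=6,q]
e15 crash(2): 2[✗foll,b=6,-]
e16 deliver 0→2: ·
e17 propose(1,'r'): ·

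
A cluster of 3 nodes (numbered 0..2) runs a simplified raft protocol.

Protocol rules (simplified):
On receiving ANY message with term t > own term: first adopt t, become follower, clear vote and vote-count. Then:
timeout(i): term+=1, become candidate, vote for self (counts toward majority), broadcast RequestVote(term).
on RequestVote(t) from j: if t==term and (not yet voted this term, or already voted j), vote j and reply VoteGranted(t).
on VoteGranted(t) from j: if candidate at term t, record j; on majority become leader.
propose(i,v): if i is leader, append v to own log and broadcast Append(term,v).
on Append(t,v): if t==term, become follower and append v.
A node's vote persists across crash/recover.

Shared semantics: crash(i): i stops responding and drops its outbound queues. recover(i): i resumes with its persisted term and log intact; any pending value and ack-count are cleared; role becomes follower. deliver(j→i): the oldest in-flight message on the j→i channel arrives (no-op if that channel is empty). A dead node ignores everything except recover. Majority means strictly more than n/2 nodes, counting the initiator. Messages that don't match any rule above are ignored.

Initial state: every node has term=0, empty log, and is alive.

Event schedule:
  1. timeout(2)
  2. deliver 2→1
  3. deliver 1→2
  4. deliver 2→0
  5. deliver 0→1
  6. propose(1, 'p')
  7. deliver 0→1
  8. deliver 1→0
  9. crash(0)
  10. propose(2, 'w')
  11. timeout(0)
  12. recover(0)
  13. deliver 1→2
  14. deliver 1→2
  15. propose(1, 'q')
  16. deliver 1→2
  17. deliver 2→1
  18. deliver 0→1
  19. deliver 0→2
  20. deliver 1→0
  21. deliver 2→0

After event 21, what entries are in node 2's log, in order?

w

after 1 — timeout(2): n2:cand/t1/[-]
after 2 — deliver 2→1: n1:foll/t1/[-]
after 3 — deliver 1→2: n2:lead/t1/[-]
after 4 — deliver 2→0: n0:foll/t1/[-]
after 5 — deliver 0→1: ·
after 6 — propose(1,'p'): ·
after 7 — deliver 0→1: ·
after 8 — deliver 1→0: ·
after 9 — crash(0): n0:✗foll/t1/[-]
after 10 — propose(2,'w'): n2:lead/t1/[w]
after 11 — timeout(0): ·
after 12 — recover(0): n0:foll/t1/[-]
after 13 — deliver 1→2: ·
after 14 — deliver 1→2: ·
after 15 — propose(1,'q'): ·
after 16 — deliver 1→2: ·
after 17 — deliver 2→1: n1:foll/t1/[w]
after 18 — deliver 0→1: ·
after 19 — deliver 0→2: ·
after 20 — deliver 1→0: ·
after 21 — deliver 2→0: n0:foll/t1/[w]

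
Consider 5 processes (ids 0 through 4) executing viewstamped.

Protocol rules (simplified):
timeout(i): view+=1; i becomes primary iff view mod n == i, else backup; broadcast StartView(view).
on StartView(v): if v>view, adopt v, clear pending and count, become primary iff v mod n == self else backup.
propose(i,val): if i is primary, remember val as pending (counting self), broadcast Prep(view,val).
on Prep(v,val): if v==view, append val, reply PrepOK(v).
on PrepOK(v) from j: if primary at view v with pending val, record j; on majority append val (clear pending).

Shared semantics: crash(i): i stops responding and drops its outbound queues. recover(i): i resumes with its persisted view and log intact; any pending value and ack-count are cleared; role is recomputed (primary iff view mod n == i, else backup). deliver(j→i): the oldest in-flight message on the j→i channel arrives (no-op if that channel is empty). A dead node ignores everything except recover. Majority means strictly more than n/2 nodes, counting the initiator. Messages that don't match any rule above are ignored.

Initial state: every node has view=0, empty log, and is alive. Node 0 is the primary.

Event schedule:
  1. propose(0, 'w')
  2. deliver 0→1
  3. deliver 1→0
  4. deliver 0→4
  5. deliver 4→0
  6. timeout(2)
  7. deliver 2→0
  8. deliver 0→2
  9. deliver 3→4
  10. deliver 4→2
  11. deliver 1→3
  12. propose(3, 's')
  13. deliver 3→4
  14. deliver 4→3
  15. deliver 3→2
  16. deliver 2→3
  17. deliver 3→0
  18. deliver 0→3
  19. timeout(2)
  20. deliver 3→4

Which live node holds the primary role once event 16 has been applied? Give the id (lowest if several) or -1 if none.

step 1 propose(0,'w'): —
step 2 deliver 0→1: 1={back,v=0,log=w}
step 3 deliver 1→0: —
step 4 deliver 0→4: 4={back,v=0,log=w}
step 5 deliver 4→0: 0={prim,v=0,log=w}
step 6 timeout(2): 2={back,v=1,log=-}
step 7 deliver 2→0: 0={back,v=1,log=w}
step 8 deliver 0→2: —
step 9 deliver 3→4: —
step 10 deliver 4→2: —
step 11 deliver 1→3: —
step 12 propose(3,'s'): —
step 13 deliver 3→4: —
step 14 deliver 4→3: —
step 15 deliver 3→2: —
step 16 deliver 2→3: 3={back,v=1,log=-}

-1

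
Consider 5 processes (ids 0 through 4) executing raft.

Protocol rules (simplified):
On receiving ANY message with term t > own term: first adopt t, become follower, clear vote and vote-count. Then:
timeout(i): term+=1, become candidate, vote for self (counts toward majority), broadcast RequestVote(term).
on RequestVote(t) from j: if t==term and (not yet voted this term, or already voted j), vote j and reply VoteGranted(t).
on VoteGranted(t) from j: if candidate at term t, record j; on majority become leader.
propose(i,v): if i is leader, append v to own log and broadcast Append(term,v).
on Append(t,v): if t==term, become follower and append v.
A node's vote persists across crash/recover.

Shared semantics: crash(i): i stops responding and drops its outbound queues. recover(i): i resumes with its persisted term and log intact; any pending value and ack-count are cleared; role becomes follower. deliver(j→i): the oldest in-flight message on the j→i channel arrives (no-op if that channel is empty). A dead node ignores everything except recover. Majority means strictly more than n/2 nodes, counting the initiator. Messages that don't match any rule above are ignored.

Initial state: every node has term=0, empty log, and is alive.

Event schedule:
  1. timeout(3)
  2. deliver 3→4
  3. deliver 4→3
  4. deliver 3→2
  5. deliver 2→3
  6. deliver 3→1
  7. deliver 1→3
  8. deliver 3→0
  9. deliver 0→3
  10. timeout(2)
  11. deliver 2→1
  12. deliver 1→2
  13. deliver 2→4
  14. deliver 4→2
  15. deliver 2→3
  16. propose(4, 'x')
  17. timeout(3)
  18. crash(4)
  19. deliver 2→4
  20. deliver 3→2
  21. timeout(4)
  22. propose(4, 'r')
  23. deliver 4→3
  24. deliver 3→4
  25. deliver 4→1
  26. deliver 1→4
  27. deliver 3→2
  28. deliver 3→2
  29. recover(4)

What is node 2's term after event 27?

step 1 timeout(3): 3={cand,t=1,log=-}
step 2 deliver 3→4: 4={foll,t=1,log=-}
step 3 deliver 4→3: —
step 4 deliver 3→2: 2={foll,t=1,log=-}
step 5 deliver 2→3: 3={lead,t=1,log=-}
step 6 deliver 3→1: 1={foll,t=1,log=-}
step 7 deliver 1→3: —
step 8 deliver 3→0: 0={foll,t=1,log=-}
step 9 deliver 0→3: —
step 10 timeout(2): 2={cand,t=2,log=-}
step 11 deliver 2→1: 1={foll,t=2,log=-}
step 12 deliver 1→2: —
step 13 deliver 2→4: 4={foll,t=2,log=-}
step 14 deliver 4→2: 2={lead,t=2,log=-}
step 15 deliver 2→3: 3={foll,t=2,log=-}
step 16 propose(4,'x'): —
step 17 timeout(3): 3={cand,t=3,log=-}
step 18 crash(4): 4={✗foll,t=2,log=-}
step 19 deliver 2→4: —
step 20 deliver 3→2: —
step 21 timeout(4): —
step 22 propose(4,'r'): —
step 23 deliver 4→3: —
step 24 deliver 3→4: —
step 25 deliver 4→1: —
step 26 deliver 1→4: —
step 27 deliver 3→2: 2={foll,t=3,log=-}

3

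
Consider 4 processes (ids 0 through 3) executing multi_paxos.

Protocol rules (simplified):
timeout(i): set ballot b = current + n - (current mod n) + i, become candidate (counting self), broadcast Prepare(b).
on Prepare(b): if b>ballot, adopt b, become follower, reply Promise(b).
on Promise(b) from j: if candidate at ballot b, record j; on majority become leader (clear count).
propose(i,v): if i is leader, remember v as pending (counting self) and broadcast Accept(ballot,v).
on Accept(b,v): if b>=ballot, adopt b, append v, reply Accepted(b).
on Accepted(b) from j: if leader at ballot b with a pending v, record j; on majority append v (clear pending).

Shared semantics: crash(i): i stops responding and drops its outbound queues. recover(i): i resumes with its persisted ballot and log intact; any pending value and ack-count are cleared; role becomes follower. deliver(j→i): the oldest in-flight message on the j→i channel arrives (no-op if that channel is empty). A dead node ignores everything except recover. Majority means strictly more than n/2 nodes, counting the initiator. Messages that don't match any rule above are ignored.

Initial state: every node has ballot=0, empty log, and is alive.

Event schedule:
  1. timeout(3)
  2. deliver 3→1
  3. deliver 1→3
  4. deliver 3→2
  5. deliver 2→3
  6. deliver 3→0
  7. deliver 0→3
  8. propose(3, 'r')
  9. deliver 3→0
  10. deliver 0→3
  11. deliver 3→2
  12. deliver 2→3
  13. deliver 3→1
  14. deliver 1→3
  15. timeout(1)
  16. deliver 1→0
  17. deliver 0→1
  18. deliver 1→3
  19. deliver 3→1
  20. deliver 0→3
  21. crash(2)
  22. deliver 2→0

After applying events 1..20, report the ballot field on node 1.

9

e1 timeout(3): 3[cand,b=7,-]
e2 deliver 3→1: 1[foll,b=7,-]
e3 deliver 1→3: ·
e4 deliver 3→2: 2[foll,b=7,-]
e5 deliver 2→3: 3[lead,b=7,-]
e6 deliver 3→0: 0[foll,b=7,-]
e7 deliver 0→3: ·
e8 propose(3,'r'): ·
e9 deliver 3→0: 0[foll,b=7,r]
e10 deliver 0→3: ·
e11 deliver 3→2: 2[foll,b=7,r]
e12 deliver 2→3: 3[lead,b=7,r]
e13 deliver 3→1: 1[foll,b=7,r]
e14 deliver 1→3: ·
e15 timeout(1): 1[cand,b=9,r]
e16 deliver 1→0: 0[foll,b=9,r]
e17 deliver 0→1: ·
e18 deliver 1→3: 3[foll,b=9,r]
e19 deliver 3→1: 1[lead,b=9,r]
e20 deliver 0→3: ·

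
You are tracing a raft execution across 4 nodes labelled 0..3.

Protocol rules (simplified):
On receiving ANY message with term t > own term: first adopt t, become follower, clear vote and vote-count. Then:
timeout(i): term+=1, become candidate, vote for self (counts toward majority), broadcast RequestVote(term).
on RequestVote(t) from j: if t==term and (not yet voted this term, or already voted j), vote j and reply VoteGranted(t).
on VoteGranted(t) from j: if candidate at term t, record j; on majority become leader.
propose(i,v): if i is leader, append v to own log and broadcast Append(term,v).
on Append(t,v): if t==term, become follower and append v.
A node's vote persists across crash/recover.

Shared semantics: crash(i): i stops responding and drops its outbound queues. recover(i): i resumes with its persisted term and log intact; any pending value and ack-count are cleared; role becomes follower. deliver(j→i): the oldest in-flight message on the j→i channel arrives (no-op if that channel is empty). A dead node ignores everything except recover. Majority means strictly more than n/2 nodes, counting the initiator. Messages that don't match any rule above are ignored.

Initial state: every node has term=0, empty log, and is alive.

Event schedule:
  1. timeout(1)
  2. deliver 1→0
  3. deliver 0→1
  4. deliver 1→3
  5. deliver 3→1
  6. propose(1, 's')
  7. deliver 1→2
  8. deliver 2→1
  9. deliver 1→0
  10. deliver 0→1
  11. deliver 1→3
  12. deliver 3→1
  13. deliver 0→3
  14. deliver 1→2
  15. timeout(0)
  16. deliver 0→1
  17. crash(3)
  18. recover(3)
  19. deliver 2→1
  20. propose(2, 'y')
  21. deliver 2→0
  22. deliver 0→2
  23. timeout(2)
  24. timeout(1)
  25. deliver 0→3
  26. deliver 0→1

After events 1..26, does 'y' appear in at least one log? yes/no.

e1 timeout(1): 1[cand,t=1,-]
e2 deliver 1→0: 0[foll,t=1,-]
e3 deliver 0→1: ·
e4 deliver 1→3: 3[foll,t=1,-]
e5 deliver 3→1: 1[lead,t=1,-]
e6 propose(1,'s'): 1[lead,t=1,s]
e7 deliver 1→2: 2[foll,t=1,-]
e8 deliver 2→1: ·
e9 deliver 1→0: 0[foll,t=1,s]
e10 deliver 0→1: ·
e11 deliver 1→3: 3[foll,t=1,s]
e12 deliver 3→1: ·
e13 deliver 0→3: ·
e14 deliver 1→2: 2[foll,t=1,s]
e15 timeout(0): 0[cand,t=2,s]
e16 deliver 0→1: 1[foll,t=2,s]
e17 crash(3): 3[✗foll,t=1,s]
e18 recover(3): 3[foll,t=1,s]
e19 deliver 2→1: ·
e20 propose(2,'y'): ·
e21 deliver 2→0: ·
e22 deliver 0→2: 2[foll,t=2,s]
e23 timeout(2): 2[cand,t=3,s]
e24 timeout(1): 1[cand,t=3,s]
e25 deliver 0→3: 3[foll,t=2,s]
e26 deliver 0→1: ·

no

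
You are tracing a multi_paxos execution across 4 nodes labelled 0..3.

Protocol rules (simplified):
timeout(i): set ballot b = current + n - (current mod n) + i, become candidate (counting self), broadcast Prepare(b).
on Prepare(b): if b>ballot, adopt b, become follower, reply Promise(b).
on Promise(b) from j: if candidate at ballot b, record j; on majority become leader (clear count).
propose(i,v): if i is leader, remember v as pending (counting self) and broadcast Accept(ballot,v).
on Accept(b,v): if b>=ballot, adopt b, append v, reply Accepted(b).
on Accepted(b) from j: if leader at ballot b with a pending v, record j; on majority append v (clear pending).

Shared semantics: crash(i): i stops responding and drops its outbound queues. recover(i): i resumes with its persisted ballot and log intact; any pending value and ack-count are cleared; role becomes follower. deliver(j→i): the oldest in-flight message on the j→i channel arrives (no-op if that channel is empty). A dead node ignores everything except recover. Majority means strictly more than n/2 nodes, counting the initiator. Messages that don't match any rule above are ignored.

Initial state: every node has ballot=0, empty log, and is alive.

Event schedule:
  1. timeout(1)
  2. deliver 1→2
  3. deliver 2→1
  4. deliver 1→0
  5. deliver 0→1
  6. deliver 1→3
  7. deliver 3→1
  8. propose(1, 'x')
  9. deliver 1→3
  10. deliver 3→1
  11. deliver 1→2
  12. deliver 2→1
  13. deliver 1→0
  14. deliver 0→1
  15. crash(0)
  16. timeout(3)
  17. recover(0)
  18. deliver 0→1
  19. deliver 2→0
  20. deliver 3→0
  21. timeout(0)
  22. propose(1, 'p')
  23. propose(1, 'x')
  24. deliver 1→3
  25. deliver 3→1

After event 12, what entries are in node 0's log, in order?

[1] timeout(1) → N1(cand b5 [-])
[2] deliver 1→2 → N2(foll b5 [-])
[3] deliver 2→1 → ∅
[4] deliver 1→0 → N0(foll b5 [-])
[5] deliver 0→1 → N1(lead b5 [-])
[6] deliver 1→3 → N3(foll b5 [-])
[7] deliver 3→1 → ∅
[8] propose(1,'x') → ∅
[9] deliver 1→3 → N3(foll b5 [x])
[10] deliver 3→1 → ∅
[11] deliver 1→2 → N2(foll b5 [x])
[12] deliver 2→1 → N1(lead b5 [x])

empty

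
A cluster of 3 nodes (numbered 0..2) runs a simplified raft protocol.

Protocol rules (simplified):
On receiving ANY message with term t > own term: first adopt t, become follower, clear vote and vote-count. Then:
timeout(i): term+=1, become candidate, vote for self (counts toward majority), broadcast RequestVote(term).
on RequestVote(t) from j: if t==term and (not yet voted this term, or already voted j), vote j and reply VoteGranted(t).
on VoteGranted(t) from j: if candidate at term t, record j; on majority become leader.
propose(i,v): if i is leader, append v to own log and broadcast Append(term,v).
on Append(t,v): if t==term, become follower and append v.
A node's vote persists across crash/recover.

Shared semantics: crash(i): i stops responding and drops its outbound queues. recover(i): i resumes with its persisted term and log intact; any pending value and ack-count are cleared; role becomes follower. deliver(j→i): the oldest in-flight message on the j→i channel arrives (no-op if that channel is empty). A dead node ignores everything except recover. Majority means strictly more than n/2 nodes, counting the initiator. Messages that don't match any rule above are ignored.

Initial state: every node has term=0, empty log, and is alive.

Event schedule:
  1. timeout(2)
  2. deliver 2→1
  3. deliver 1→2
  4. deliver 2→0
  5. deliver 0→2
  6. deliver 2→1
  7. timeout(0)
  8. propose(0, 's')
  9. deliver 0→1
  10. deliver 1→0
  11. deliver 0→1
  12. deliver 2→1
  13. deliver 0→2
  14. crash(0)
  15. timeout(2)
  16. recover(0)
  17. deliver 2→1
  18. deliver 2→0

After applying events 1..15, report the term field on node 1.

[1] timeout(2) → N2(cand t1 [-])
[2] deliver 2→1 → N1(foll t1 [-])
[3] deliver 1→2 → N2(lead t1 [-])
[4] deliver 2→0 → N0(foll t1 [-])
[5] deliver 0→2 → ∅
[6] deliver 2→1 → ∅
[7] timeout(0) → N0(cand t2 [-])
[8] propose(0,'s') → ∅
[9] deliver 0→1 → N1(foll t2 [-])
[10] deliver 1→0 → N0(lead t2 [-])
[11] deliver 0→1 → ∅
[12] deliver 2→1 → ∅
[13] deliver 0→2 → N2(foll t2 [-])
[14] crash(0) → N0(✗lead t2 [-])
[15] timeout(2) → N2(cand t3 [-])

2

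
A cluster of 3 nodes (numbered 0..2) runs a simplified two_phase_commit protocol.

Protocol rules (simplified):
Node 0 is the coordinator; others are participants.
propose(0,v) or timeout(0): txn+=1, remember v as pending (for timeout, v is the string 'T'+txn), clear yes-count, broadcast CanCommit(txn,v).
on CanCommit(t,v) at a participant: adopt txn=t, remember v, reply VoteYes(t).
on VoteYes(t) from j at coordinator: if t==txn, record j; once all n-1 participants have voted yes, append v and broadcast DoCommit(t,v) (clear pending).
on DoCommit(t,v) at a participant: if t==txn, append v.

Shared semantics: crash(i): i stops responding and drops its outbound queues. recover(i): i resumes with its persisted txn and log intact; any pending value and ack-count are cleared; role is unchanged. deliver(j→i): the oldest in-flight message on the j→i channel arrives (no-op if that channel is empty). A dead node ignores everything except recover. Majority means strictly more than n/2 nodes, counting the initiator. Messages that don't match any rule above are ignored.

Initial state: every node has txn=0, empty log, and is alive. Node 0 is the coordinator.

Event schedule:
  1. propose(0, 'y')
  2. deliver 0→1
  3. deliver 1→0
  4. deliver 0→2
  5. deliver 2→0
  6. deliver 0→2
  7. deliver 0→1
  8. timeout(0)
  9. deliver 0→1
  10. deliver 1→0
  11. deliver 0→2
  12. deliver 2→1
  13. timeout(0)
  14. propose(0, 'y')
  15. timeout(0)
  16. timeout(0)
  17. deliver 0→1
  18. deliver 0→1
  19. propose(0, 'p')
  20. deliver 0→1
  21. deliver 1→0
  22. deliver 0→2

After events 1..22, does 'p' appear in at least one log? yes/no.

[1] propose(0,'y') → N0(coor t1 [-])
[2] deliver 0→1 → N1(part t1 [-])
[3] deliver 1→0 → ∅
[4] deliver 0→2 → N2(part t1 [-])
[5] deliver 2→0 → N0(coor t1 [y])
[6] deliver 0→2 → N2(part t1 [y])
[7] deliver 0→1 → N1(part t1 [y])
[8] timeout(0) → N0(coor t2 [y])
[9] deliver 0→1 → N1(part t2 [y])
[10] deliver 1→0 → ∅
[11] deliver 0→2 → N2(part t2 [y])
[12] deliver 2→1 → ∅
[13] timeout(0) → N0(coor t3 [y])
[14] propose(0,'y') → N0(coor t4 [y])
[15] timeout(0) → N0(coor t5 [y])
[16] timeout(0) → N0(coor t6 [y])
[17] deliver 0→1 → N1(part t3 [y])
[18] deliver 0→1 → N1(part t4 [y])
[19] propose(0,'p') → N0(coor t7 [y])
[20] deliver 0→1 → N1(part t5 [y])
[21] deliver 1→0 → ∅
[22] deliver 0→2 → N2(part t3 [y])

no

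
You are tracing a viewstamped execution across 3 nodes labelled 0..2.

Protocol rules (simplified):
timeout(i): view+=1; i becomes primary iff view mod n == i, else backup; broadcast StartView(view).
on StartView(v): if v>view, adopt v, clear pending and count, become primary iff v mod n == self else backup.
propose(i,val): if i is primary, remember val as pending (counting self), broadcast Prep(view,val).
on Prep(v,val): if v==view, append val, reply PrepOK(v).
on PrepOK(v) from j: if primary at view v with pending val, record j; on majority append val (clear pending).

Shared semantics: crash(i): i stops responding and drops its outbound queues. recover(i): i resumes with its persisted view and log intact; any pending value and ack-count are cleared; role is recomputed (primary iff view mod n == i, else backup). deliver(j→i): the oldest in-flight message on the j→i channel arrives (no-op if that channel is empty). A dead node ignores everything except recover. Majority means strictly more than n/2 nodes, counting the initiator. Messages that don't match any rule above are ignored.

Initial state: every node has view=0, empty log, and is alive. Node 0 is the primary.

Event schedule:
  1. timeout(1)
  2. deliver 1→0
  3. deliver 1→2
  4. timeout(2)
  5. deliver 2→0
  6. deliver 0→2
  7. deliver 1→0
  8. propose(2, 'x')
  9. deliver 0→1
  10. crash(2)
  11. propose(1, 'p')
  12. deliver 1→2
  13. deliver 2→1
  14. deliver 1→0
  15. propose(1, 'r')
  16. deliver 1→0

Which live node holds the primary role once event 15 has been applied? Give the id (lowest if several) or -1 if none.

1

after 1 — timeout(1): n1:prim/v1/[-]
after 2 — deliver 1→0: n0:back/v1/[-]
after 3 — deliver 1→2: n2:back/v1/[-]
after 4 — timeout(2): n2:prim/v2/[-]
after 5 — deliver 2→0: n0:back/v2/[-]
after 6 — deliver 0→2: ·
after 7 — deliver 1→0: ·
after 8 — propose(2,'x'): ·
after 9 — deliver 0→1: ·
after 10 — crash(2): n2:✗prim/v2/[-]
after 11 — propose(1,'p'): ·
after 12 — deliver 1→2: ·
after 13 — deliver 2→1: ·
after 14 — deliver 1→0: ·
after 15 — propose(1,'r'): ·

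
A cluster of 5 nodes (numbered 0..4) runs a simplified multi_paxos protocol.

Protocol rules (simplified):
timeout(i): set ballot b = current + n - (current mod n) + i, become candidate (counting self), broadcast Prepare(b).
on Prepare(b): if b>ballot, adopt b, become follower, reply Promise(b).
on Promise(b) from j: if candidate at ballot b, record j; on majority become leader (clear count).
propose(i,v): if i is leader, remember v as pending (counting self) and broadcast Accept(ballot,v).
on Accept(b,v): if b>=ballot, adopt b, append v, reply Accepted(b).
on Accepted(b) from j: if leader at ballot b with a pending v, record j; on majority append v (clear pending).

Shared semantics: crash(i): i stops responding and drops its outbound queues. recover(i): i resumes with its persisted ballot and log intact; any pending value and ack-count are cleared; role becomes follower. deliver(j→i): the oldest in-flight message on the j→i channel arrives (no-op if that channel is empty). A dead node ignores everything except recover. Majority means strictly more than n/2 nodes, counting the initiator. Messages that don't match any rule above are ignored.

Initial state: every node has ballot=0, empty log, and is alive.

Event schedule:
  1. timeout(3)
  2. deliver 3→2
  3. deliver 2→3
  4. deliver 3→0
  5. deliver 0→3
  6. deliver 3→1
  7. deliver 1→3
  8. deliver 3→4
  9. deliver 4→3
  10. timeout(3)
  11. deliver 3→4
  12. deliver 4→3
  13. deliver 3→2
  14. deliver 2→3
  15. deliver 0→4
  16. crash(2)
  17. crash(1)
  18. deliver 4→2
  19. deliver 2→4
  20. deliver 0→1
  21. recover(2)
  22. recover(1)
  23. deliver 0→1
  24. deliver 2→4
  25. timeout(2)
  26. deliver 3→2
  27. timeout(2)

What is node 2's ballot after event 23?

13

step 1 timeout(3): 3={cand,b=8,log=-}
step 2 deliver 3→2: 2={foll,b=8,log=-}
step 3 deliver 2→3: —
step 4 deliver 3→0: 0={foll,b=8,log=-}
step 5 deliver 0→3: 3={lead,b=8,log=-}
step 6 deliver 3→1: 1={foll,b=8,log=-}
step 7 deliver 1→3: —
step 8 deliver 3→4: 4={foll,b=8,log=-}
step 9 deliver 4→3: —
step 10 timeout(3): 3={cand,b=13,log=-}
step 11 deliver 3→4: 4={foll,b=13,log=-}
step 12 deliver 4→3: —
step 13 deliver 3→2: 2={foll,b=13,log=-}
step 14 deliver 2→3: 3={lead,b=13,log=-}
step 15 deliver 0→4: —
step 16 crash(2): 2={✗foll,b=13,log=-}
step 17 crash(1): 1={✗foll,b=8,log=-}
step 18 deliver 4→2: —
step 19 deliver 2→4: —
step 20 deliver 0→1: —
step 21 recover(2): 2={foll,b=13,log=-}
step 22 recover(1): 1={foll,b=8,log=-}
step 23 deliver 0→1: —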